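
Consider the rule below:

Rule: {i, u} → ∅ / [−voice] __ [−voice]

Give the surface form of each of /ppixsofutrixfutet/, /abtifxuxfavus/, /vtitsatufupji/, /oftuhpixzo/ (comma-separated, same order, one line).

/ppixsofutrixfutet/: /i/ is a high vowel flanked by voiceless consonants /p/ and /x/, so it deletes. /u/ is a high vowel flanked by voiceless consonants /f/ and /t/, so it deletes. /u/ is a high vowel flanked by voiceless consonants /f/ and /t/, so it deletes. → [ppxsoftrixftet].
/abtifxuxfavus/: /i/ is a high vowel flanked by voiceless consonants /t/ and /f/, so it deletes. /u/ is a high vowel flanked by voiceless consonants /x/ and /x/, so it deletes. → [abtfxxfavus].
/vtitsatufupji/: /i/ is a high vowel flanked by voiceless consonants /t/ and /t/, so it deletes. /u/ is a high vowel flanked by voiceless consonants /t/ and /f/, so it deletes. /u/ is a high vowel flanked by voiceless consonants /f/ and /p/, so it deletes. → [vttsatfpji].
/oftuhpixzo/: /u/ is a high vowel flanked by voiceless consonants /t/ and /h/, so it deletes. /i/ is a high vowel flanked by voiceless consonants /p/ and /x/, so it deletes. → [ofthpxzo].

ppxsoftrixftet, abtfxxfavus, vttsatfpji, ofthpxzo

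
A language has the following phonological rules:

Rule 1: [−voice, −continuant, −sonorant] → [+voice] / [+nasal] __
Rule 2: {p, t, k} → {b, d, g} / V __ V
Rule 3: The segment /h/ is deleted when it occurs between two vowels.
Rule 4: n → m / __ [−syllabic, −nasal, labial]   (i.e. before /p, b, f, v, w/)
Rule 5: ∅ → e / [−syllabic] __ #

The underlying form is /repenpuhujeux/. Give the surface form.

Rule 1 (post-nasal voicing): /p/ is a voiceless stop immediately after the nasal /n/, so it voices to [b]. /repenpuhujeux/ → repenbuhujeux.
Rule 2 (intervocalic voicing): /p/ is a voiceless stop between vowels /e/ and /e/, so it voices to [b]. /repenbuhujeux/ → rebenbuhujeux.
Rule 3 (intervocalic h-deletion): /h/ occurs between vowels /u/ and /u/, so it deletes. /rebenbuhujeux/ → rebenbuujeux.
Rule 4 (nasal place assimilation): /n/ precedes the labial consonant /b/, so it assimilates in place to [m]. /rebenbuujeux/ → rebembuujeux.
Rule 5 (final e-epenthesis): the form ends in the consonant /x/, so [e] is inserted word-finally. /rebembuujeux/ → rebembuujeuxe.

rebembuujeuxe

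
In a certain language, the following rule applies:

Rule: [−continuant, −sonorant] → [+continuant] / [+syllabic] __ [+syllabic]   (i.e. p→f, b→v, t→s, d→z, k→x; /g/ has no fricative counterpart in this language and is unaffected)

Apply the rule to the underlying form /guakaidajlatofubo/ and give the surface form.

guaxaizajlasofuvo

/k/ is a stop between vowels /a/ and /a/, so it spirantizes to the fricative [x].
/d/ is a stop between vowels /i/ and /a/, so it spirantizes to the fricative [z].
/t/ is a stop between vowels /a/ and /o/, so it spirantizes to the fricative [s].
/b/ is a stop between vowels /u/ and /o/, so it spirantizes to the fricative [v].
Surface form: [guaxaizajlasofuvo].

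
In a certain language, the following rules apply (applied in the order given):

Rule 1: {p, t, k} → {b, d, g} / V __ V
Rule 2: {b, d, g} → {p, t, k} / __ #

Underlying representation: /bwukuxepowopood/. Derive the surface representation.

Rule 1 (intervocalic voicing): /k/ is a voiceless stop between vowels /u/ and /u/, so it voices to [g]. /p/ is a voiceless stop between vowels /e/ and /o/, so it voices to [b]. /p/ is a voiceless stop between vowels /o/ and /o/, so it voices to [b]. /bwukuxepowopood/ → bwuguxebowobood.
Rule 2 (final devoicing): /d/ is a voiced stop in word-final position, so it devoices to [t]. /bwuguxebowobood/ → bwuguxebowoboot.

bwuguxebowoboot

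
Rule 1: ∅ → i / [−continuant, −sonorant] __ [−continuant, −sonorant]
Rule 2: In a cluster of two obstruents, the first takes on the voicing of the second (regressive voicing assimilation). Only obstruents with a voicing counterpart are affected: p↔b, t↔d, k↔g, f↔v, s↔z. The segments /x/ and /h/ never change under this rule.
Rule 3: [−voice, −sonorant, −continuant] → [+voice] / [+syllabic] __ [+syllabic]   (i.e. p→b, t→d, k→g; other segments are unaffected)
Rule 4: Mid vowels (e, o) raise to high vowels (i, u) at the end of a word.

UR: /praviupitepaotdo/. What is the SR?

Rule 1 (stop-cluster i-epenthesis): /t/ and /d/ form a stop–stop cluster, so [i] is inserted between them. /praviupitepaotdo/ → praviupitepaotido.
Rule 2 (regressive voicing assimilation): no segment meets the environment; /praviupitepaotido/ is unchanged.
Rule 3 (intervocalic voicing): /p/ is a voiceless stop between vowels /u/ and /i/, so it voices to [b]. /t/ is a voiceless stop between vowels /i/ and /e/, so it voices to [d]. /p/ is a voiceless stop between vowels /e/ and /a/, so it voices to [b]. /t/ is a voiceless stop between vowels /o/ and /i/, so it voices to [d]. /praviupitepaotido/ → praviubidebaodido.
Rule 4 (final vowel raising): /o/ is a mid vowel in word-final position, so it raises to [u]. /praviubidebaodido/ → praviubidebaodidu.

praviubidebaodidu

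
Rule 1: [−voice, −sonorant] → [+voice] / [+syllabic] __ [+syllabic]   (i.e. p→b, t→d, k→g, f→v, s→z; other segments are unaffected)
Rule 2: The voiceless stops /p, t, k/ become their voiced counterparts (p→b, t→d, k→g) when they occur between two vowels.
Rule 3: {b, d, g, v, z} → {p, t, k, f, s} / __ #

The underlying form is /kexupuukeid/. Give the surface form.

kexubuugeit

Rule 1 (intervocalic voicing): /p/ is a voiceless obstruent between vowels /u/ and /u/, so it voices to [b]. /k/ is a voiceless obstruent between vowels /u/ and /e/, so it voices to [g]. /kexupuukeid/ → kexubuugeid.
Rule 2 (intervocalic voicing): no segment meets the environment; /kexubuugeid/ is unchanged.
Rule 3 (final devoicing): /d/ is a voiced obstruent in word-final position, so it devoices to [t]. /kexubuugeid/ → kexubuugeit.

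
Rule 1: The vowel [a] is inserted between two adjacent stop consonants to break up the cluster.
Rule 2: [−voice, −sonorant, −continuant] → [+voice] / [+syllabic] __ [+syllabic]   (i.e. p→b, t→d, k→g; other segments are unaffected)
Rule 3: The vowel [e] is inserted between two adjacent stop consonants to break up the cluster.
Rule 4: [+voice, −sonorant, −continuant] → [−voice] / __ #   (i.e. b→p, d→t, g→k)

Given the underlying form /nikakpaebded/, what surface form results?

nigagabaebadet

Rule 1 (stop-cluster a-epenthesis): /k/ and /p/ form a stop–stop cluster, so [a] is inserted between them. /b/ and /d/ form a stop–stop cluster, so [a] is inserted between them. /nikakpaebded/ → nikakapaebaded.
Rule 2 (intervocalic voicing): /k/ is a voiceless stop between vowels /i/ and /a/, so it voices to [g]. /k/ is a voiceless stop between vowels /a/ and /a/, so it voices to [g]. /p/ is a voiceless stop between vowels /a/ and /a/, so it voices to [b]. /nikakapaebaded/ → nigagabaebaded.
Rule 3 (stop-cluster e-epenthesis): no segment meets the environment; /nigagabaebaded/ is unchanged.
Rule 4 (final devoicing): /d/ is a voiced stop in word-final position, so it devoices to [t]. /nigagabaebaded/ → nigagabaebadet.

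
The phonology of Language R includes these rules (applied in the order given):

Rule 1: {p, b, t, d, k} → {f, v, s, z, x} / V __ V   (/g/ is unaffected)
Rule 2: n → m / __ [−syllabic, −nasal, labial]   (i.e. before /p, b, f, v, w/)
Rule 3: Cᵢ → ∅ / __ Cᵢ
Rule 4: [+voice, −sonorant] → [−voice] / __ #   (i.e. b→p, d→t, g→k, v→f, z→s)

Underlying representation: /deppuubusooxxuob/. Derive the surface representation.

Rule 1 (intervocalic spirantization): /b/ is a stop between vowels /u/ and /u/, so it spirantizes to the fricative [v]. /deppuubusooxxuob/ → deppuuvusooxxuob.
Rule 2 (nasal place assimilation): no segment meets the environment; /deppuuvusooxxuob/ is unchanged.
Rule 3 (degemination): /pp/ is a geminate; the first /p/ deletes. /xx/ is a geminate; the first /x/ deletes. /deppuuvusooxxuob/ → depuuvusooxuob.
Rule 4 (final devoicing): /b/ is a voiced obstruent in word-final position, so it devoices to [p]. /depuuvusooxuob/ → depuuvusooxuop.

depuuvusooxuop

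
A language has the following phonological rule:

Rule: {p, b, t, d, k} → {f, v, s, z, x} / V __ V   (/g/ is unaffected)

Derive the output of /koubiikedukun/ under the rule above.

kouviixezuxun

Scanning /koubiikedukun/: /k/ at position 1 is not in the conditioning environment; /b/ is a stop between vowels /u/ and /i/, so it spirantizes to the fricative [v]; /k/ is a stop between vowels /i/ and /e/, so it spirantizes to the fricative [x]; /d/ is a stop between vowels /e/ and /u/, so it spirantizes to the fricative [z]; /k/ is a stop between vowels /u/ and /u/, so it spirantizes to the fricative [x].
Result: [kouviixezuxun].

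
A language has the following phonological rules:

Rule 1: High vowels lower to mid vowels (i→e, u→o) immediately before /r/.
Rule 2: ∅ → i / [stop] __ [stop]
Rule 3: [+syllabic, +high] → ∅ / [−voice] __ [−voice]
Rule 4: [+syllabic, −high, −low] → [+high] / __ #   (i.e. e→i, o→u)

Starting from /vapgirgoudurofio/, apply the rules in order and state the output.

vapigergoudorofiu

Rule 1 (pre-rhotic lowering): /i/ is a high vowel immediately before /r/, so it lowers to [e]. /u/ is a high vowel immediately before /r/, so it lowers to [o]. /vapgirgoudurofio/ → vapgergoudorofio.
Rule 2 (stop-cluster i-epenthesis): /p/ and /g/ form a stop–stop cluster, so [i] is inserted between them. /vapgergoudorofio/ → vapigergoudorofio.
Rule 3 (high vowel syncope): no segment meets the environment; /vapigergoudorofio/ is unchanged.
Rule 4 (final vowel raising): /o/ is a mid vowel in word-final position, so it raises to [u]. /vapigergoudorofio/ → vapigergoudorofiu.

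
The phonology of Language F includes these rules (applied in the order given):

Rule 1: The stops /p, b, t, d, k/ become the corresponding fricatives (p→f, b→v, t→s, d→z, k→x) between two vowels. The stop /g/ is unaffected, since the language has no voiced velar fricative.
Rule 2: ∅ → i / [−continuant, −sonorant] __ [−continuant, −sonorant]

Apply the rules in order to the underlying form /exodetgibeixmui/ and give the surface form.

Rule 1 (intervocalic spirantization): /d/ is a stop between vowels /o/ and /e/, so it spirantizes to the fricative [z]. /b/ is a stop between vowels /i/ and /e/, so it spirantizes to the fricative [v]. /exodetgibeixmui/ → exozetgiveixmui.
Rule 2 (stop-cluster i-epenthesis): /t/ and /g/ form a stop–stop cluster, so [i] is inserted between them. /exozetgiveixmui/ → exozetigiveixmui.

exozetigiveixmui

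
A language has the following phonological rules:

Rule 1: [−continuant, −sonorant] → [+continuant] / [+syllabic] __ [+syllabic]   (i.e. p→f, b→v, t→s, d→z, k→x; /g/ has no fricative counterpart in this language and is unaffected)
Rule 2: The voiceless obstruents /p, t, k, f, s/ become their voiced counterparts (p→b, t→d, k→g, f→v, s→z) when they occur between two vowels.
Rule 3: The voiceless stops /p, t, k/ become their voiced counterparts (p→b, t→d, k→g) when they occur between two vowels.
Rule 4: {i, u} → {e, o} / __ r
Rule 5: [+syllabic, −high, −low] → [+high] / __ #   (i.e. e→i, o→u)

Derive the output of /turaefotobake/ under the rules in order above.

toraevozovaxi

Rule 1 (intervocalic spirantization): /t/ is a stop between vowels /o/ and /o/, so it spirantizes to the fricative [s]. /b/ is a stop between vowels /o/ and /a/, so it spirantizes to the fricative [v]. /k/ is a stop between vowels /a/ and /e/, so it spirantizes to the fricative [x]. /turaefotobake/ → turaefosovaxe.
Rule 2 (intervocalic voicing): /f/ is a voiceless obstruent between vowels /e/ and /o/, so it voices to [v]. /s/ is a voiceless obstruent between vowels /o/ and /o/, so it voices to [z]. /turaefosovaxe/ → turaevozovaxe.
Rule 3 (intervocalic voicing): no segment meets the environment; /turaevozovaxe/ is unchanged.
Rule 4 (pre-rhotic lowering): /u/ is a high vowel immediately before /r/, so it lowers to [o]. /turaevozovaxe/ → toraevozovaxe.
Rule 5 (final vowel raising): /e/ is a mid vowel in word-final position, so it raises to [i]. /toraevozovaxe/ → toraevozovaxi.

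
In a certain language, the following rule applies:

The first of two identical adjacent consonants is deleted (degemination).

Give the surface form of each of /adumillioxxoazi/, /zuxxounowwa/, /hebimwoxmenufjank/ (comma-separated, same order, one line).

/adumillioxxoazi/: /ll/ is a geminate; the first /l/ deletes. /xx/ is a geminate; the first /x/ deletes. → [adumilioxoazi].
/zuxxounowwa/: /xx/ is a geminate; the first /x/ deletes. /ww/ is a geminate; the first /w/ deletes. → [zuxounowa].
/hebimwoxmenufjank/: the rule's environment is not met; surfaces unchanged as [hebimwoxmenufjank].

adumilioxoazi, zuxounowa, hebimwoxmenufjank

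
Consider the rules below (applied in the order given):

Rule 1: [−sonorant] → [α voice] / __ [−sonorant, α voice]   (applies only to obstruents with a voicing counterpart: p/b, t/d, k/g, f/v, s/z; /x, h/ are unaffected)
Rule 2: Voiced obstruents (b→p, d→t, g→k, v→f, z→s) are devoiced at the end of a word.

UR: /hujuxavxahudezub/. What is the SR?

Rule 1 (regressive voicing assimilation): /v/ precedes the voiceless obstruent /x/, so it devoices to [f] by assimilation. /hujuxavxahudezub/ → hujuxafxahudezub.
Rule 2 (final devoicing): /b/ is a voiced obstruent in word-final position, so it devoices to [p]. /hujuxafxahudezub/ → hujuxafxahudezup.

hujuxafxahudezup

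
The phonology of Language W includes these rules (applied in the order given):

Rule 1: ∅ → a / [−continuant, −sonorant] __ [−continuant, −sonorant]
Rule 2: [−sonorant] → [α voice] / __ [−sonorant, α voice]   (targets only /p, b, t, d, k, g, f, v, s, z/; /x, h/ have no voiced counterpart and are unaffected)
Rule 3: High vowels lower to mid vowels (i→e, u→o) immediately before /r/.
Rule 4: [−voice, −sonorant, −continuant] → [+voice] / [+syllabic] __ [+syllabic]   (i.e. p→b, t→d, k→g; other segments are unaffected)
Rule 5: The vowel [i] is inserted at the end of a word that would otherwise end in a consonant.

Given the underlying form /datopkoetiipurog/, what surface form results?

dadobagoediiborogi

Rule 1 (stop-cluster a-epenthesis): /p/ and /k/ form a stop–stop cluster, so [a] is inserted between them. /datopkoetiipurog/ → datopakoetiipurog.
Rule 2 (regressive voicing assimilation): no segment meets the environment; /datopakoetiipurog/ is unchanged.
Rule 3 (pre-rhotic lowering): /u/ is a high vowel immediately before /r/, so it lowers to [o]. /datopakoetiipurog/ → datopakoetiiporog.
Rule 4 (intervocalic voicing): /t/ is a voiceless stop between vowels /a/ and /o/, so it voices to [d]. /p/ is a voiceless stop between vowels /o/ and /a/, so it voices to [b]. /k/ is a voiceless stop between vowels /a/ and /o/, so it voices to [g]. /t/ is a voiceless stop between vowels /e/ and /i/, so it voices to [d]. /p/ is a voiceless stop between vowels /i/ and /o/, so it voices to [b]. /datopakoetiiporog/ → dadobagoediiborog.
Rule 5 (final i-epenthesis): the form ends in the consonant /g/, so [i] is inserted word-finally. /dadobagoediiborog/ → dadobagoediiborogi.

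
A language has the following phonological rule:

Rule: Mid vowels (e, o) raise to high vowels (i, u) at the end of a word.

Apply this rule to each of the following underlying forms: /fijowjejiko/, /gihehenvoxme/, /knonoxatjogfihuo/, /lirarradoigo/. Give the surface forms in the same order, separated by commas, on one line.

/fijowjejiko/: /o/ is a mid vowel in word-final position, so it raises to [u]. → [fijowjejiku].
/gihehenvoxme/: /e/ is a mid vowel in word-final position, so it raises to [i]. → [gihehenvoxmi].
/knonoxatjogfihuo/: /o/ is a mid vowel in word-final position, so it raises to [u]. → [knonoxatjogfihuu].
/lirarradoigo/: /o/ is a mid vowel in word-final position, so it raises to [u]. → [lirarradoigu].

fijowjejiku, gihehenvoxmi, knonoxatjogfihuu, lirarradoigu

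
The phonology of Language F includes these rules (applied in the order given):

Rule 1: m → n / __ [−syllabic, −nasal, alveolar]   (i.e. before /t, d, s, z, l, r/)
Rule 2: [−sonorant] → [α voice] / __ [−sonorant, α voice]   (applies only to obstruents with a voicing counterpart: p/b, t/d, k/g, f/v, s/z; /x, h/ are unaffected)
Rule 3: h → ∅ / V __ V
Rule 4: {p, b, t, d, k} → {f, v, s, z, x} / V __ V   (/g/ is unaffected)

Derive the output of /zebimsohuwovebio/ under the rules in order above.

Rule 1 (nasal place assimilation): /m/ precedes the alveolar consonant /s/, so it assimilates in place to [n]. /zebimsohuwovebio/ → zebinsohuwovebio.
Rule 2 (regressive voicing assimilation): no segment meets the environment; /zebinsohuwovebio/ is unchanged.
Rule 3 (intervocalic h-deletion): /h/ occurs between vowels /o/ and /u/, so it deletes. /zebinsohuwovebio/ → zebinsouwovebio.
Rule 4 (intervocalic spirantization): /b/ is a stop between vowels /e/ and /i/, so it spirantizes to the fricative [v]. /b/ is a stop between vowels /e/ and /i/, so it spirantizes to the fricative [v]. /zebinsouwovebio/ → zevinsouwovevio.

zevinsouwovevio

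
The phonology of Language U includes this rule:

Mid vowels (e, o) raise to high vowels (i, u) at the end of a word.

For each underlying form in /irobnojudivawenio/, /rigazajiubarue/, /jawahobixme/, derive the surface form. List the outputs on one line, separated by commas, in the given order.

irobnojudivaweniu, rigazajiubarui, jawahobixmi

/irobnojudivawenio/: /o/ is a mid vowel in word-final position, so it raises to [u]. → [irobnojudivaweniu].
/rigazajiubarue/: /e/ is a mid vowel in word-final position, so it raises to [i]. → [rigazajiubarui].
/jawahobixme/: /e/ is a mid vowel in word-final position, so it raises to [i]. → [jawahobixmi].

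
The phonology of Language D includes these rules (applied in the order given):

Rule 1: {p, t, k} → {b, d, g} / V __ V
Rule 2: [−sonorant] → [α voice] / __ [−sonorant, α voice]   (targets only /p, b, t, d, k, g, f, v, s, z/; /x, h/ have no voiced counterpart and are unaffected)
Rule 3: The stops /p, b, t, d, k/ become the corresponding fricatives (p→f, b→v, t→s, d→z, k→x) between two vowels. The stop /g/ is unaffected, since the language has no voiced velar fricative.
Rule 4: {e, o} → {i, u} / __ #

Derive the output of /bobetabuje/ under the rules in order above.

bovezavuji

Rule 1 (intervocalic voicing): /t/ is a voiceless stop between vowels /e/ and /a/, so it voices to [d]. /bobetabuje/ → bobedabuje.
Rule 2 (regressive voicing assimilation): no segment meets the environment; /bobedabuje/ is unchanged.
Rule 3 (intervocalic spirantization): /b/ is a stop between vowels /o/ and /e/, so it spirantizes to the fricative [v]. /d/ is a stop between vowels /e/ and /a/, so it spirantizes to the fricative [z]. /b/ is a stop between vowels /a/ and /u/, so it spirantizes to the fricative [v]. /bobedabuje/ → bovezavuje.
Rule 4 (final vowel raising): /e/ is a mid vowel in word-final position, so it raises to [i]. /bovezavuje/ → bovezavuji.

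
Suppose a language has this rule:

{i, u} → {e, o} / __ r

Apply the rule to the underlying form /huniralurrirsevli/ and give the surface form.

/i/ is a high vowel immediately before /r/, so it lowers to [e].
/u/ is a high vowel immediately before /r/, so it lowers to [o].
/i/ is a high vowel immediately before /r/, so it lowers to [e].
The other instances of /u/, /i/ do not occur in the required environment and remain unchanged.
Surface form: [huneralorrersevli].

huneralorrersevli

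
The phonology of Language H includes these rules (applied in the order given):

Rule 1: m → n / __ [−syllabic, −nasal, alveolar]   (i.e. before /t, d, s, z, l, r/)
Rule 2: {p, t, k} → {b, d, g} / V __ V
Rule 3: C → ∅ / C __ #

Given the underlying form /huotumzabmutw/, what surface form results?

huodunzabmut

Rule 1 (nasal place assimilation): /m/ precedes the alveolar consonant /z/, so it assimilates in place to [n]. /huotumzabmutw/ → huotunzabmutw.
Rule 2 (intervocalic voicing): /t/ is a voiceless stop between vowels /o/ and /u/, so it voices to [d]. /huotunzabmutw/ → huodunzabmutw.
Rule 3 (final cluster simplification): /w/ is the second consonant of a word-final cluster /tw/, so it deletes. /huodunzabmutw/ → huodunzabmut.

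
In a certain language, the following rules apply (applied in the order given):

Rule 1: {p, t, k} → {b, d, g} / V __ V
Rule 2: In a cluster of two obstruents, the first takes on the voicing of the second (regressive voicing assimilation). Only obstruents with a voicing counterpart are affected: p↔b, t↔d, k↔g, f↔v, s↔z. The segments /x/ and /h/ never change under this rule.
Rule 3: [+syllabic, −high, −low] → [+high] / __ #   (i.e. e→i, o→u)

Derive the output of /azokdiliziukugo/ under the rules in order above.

azogdiliziugugu

Rule 1 (intervocalic voicing): /k/ is a voiceless stop between vowels /u/ and /u/, so it voices to [g]. /azokdiliziukugo/ → azokdiliziugugo.
Rule 2 (regressive voicing assimilation): /k/ precedes the voiced obstruent /d/, so it voices to [g] by assimilation. /azokdiliziugugo/ → azogdiliziugugo.
Rule 3 (final vowel raising): /o/ is a mid vowel in word-final position, so it raises to [u]. /azogdiliziugugo/ → azogdiliziugugu.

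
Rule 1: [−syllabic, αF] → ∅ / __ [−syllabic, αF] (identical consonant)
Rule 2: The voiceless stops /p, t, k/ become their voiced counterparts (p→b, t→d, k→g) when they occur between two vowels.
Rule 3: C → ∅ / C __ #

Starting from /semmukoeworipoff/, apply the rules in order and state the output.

Rule 1 (degemination): /mm/ is a geminate; the first /m/ deletes. /ff/ is a geminate; the first /f/ deletes. /semmukoeworipoff/ → semukoeworipof.
Rule 2 (intervocalic voicing): /k/ is a voiceless stop between vowels /u/ and /o/, so it voices to [g]. /p/ is a voiceless stop between vowels /i/ and /o/, so it voices to [b]. /semukoeworipof/ → semugoeworibof.
Rule 3 (final cluster simplification): no segment meets the environment; /semugoeworibof/ is unchanged.

semugoeworibof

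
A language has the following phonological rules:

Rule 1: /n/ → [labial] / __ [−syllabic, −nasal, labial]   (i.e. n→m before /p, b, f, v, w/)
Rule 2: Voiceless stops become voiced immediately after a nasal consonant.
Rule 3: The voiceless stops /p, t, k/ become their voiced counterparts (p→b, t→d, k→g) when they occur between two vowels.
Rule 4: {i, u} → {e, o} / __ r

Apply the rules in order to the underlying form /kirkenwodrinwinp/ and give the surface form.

Rule 1 (nasal place assimilation): /n/ precedes the labial consonant /w/, so it assimilates in place to [m]. /n/ precedes the labial consonant /w/, so it assimilates in place to [m]. /n/ precedes the labial consonant /p/, so it assimilates in place to [m]. /kirkenwodrinwinp/ → kirkemwodrimwimp.
Rule 2 (post-nasal voicing): /p/ is a voiceless stop immediately after the nasal /m/, so it voices to [b]. /kirkemwodrimwimp/ → kirkemwodrimwimb.
Rule 3 (intervocalic voicing): no segment meets the environment; /kirkemwodrimwimb/ is unchanged.
Rule 4 (pre-rhotic lowering): /i/ is a high vowel immediately before /r/, so it lowers to [e]. /kirkemwodrimwimb/ → kerkemwodrimwimb.

kerkemwodrimwimb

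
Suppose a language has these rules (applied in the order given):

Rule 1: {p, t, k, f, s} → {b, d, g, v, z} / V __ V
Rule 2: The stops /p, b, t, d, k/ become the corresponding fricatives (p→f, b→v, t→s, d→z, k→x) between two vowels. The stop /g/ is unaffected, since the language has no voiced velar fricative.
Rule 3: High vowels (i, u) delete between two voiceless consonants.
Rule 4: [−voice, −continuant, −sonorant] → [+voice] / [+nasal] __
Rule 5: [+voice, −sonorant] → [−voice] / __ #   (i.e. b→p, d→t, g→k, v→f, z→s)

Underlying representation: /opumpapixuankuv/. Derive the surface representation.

Rule 1 (intervocalic voicing): /p/ is a voiceless obstruent between vowels /o/ and /u/, so it voices to [b]. /p/ is a voiceless obstruent between vowels /a/ and /i/, so it voices to [b]. /opumpapixuankuv/ → obumpabixuankuv.
Rule 2 (intervocalic spirantization): /b/ is a stop between vowels /o/ and /u/, so it spirantizes to the fricative [v]. /b/ is a stop between vowels /a/ and /i/, so it spirantizes to the fricative [v]. /obumpabixuankuv/ → ovumpavixuankuv.
Rule 3 (high vowel syncope): no segment meets the environment; /ovumpavixuankuv/ is unchanged.
Rule 4 (post-nasal voicing): /p/ is a voiceless stop immediately after the nasal /m/, so it voices to [b]. /k/ is a voiceless stop immediately after the nasal /n/, so it voices to [g]. /ovumpavixuankuv/ → ovumbavixuanguv.
Rule 5 (final devoicing): /v/ is a voiced obstruent in word-final position, so it devoices to [f]. /ovumbavixuanguv/ → ovumbavixuanguf.

ovumbavixuanguf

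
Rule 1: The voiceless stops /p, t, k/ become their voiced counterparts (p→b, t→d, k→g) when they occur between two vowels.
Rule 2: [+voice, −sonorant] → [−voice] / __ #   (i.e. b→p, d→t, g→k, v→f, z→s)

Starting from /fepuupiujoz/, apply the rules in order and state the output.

Rule 1 (intervocalic voicing): /p/ is a voiceless stop between vowels /e/ and /u/, so it voices to [b]. /p/ is a voiceless stop between vowels /u/ and /i/, so it voices to [b]. /fepuupiujoz/ → febuubiujoz.
Rule 2 (final devoicing): /z/ is a voiced obstruent in word-final position, so it devoices to [s]. /febuubiujoz/ → febuubiujos.

febuubiujos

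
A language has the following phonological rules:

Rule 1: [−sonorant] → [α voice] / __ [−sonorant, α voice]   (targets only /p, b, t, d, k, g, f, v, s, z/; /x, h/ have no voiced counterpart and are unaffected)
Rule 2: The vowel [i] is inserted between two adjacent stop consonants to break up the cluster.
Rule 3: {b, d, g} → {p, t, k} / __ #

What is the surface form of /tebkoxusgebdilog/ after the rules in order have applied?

tepikoxuzgebidilok

Rule 1 (regressive voicing assimilation): /b/ precedes the voiceless obstruent /k/, so it devoices to [p] by assimilation. /s/ precedes the voiced obstruent /g/, so it voices to [z] by assimilation. /tebkoxusgebdilog/ → tepkoxuzgebdilog.
Rule 2 (stop-cluster i-epenthesis): /p/ and /k/ form a stop–stop cluster, so [i] is inserted between them. /b/ and /d/ form a stop–stop cluster, so [i] is inserted between them. /tepkoxuzgebdilog/ → tepikoxuzgebidilog.
Rule 3 (final devoicing): /g/ is a voiced stop in word-final position, so it devoices to [k]. /tepikoxuzgebidilog/ → tepikoxuzgebidilok.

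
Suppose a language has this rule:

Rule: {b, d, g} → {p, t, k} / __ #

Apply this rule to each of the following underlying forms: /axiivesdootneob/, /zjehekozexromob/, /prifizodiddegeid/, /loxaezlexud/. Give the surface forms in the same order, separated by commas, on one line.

axiivesdootneop, zjehekozexromop, prifizodiddegeit, loxaezlexut

/axiivesdootneob/: /b/ is a voiced stop in word-final position, so it devoices to [p]. → [axiivesdootneop].
/zjehekozexromob/: /b/ is a voiced stop in word-final position, so it devoices to [p]. → [zjehekozexromop].
/prifizodiddegeid/: /d/ is a voiced stop in word-final position, so it devoices to [t]. → [prifizodiddegeit].
/loxaezlexud/: /d/ is a voiced stop in word-final position, so it devoices to [t]. → [loxaezlexut].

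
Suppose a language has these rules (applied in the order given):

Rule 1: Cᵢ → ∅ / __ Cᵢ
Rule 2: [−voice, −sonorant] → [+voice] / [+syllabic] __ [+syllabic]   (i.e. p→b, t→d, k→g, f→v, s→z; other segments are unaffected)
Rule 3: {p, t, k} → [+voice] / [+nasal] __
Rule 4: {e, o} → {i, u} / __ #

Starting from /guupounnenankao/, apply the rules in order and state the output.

Rule 1 (degemination): /nn/ is a geminate; the first /n/ deletes. /guupounnenankao/ → guupounenankao.
Rule 2 (intervocalic voicing): /p/ is a voiceless obstruent between vowels /u/ and /o/, so it voices to [b]. /guupounenankao/ → guubounenankao.
Rule 3 (post-nasal voicing): /k/ is a voiceless stop immediately after the nasal /n/, so it voices to [g]. /guubounenankao/ → guubounenangao.
Rule 4 (final vowel raising): /o/ is a mid vowel in word-final position, so it raises to [u]. /guubounenangao/ → guubounenangau.

guubounenangau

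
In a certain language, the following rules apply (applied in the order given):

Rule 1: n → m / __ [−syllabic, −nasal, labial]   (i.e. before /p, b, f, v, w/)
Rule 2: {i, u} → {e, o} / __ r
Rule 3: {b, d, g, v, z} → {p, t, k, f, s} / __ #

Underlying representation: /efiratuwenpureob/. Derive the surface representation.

eferatuwemporeop

Rule 1 (nasal place assimilation): /n/ precedes the labial consonant /p/, so it assimilates in place to [m]. /efiratuwenpureob/ → efiratuwempureob.
Rule 2 (pre-rhotic lowering): /i/ is a high vowel immediately before /r/, so it lowers to [e]. /u/ is a high vowel immediately before /r/, so it lowers to [o]. /efiratuwempureob/ → eferatuwemporeob.
Rule 3 (final devoicing): /b/ is a voiced obstruent in word-final position, so it devoices to [p]. /eferatuwemporeob/ → eferatuwemporeop.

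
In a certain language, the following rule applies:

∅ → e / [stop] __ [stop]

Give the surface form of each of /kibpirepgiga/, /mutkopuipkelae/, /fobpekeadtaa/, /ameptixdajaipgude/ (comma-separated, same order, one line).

/kibpirepgiga/: /b/ and /p/ form a stop–stop cluster, so [e] is inserted between them. /p/ and /g/ form a stop–stop cluster, so [e] is inserted between them. → [kibepirepegiga].
/mutkopuipkelae/: /t/ and /k/ form a stop–stop cluster, so [e] is inserted between them. /p/ and /k/ form a stop–stop cluster, so [e] is inserted between them. → [mutekopuipekelae].
/fobpekeadtaa/: /b/ and /p/ form a stop–stop cluster, so [e] is inserted between them. /d/ and /t/ form a stop–stop cluster, so [e] is inserted between them. → [fobepekeadetaa].
/ameptixdajaipgude/: /p/ and /t/ form a stop–stop cluster, so [e] is inserted between them. /p/ and /g/ form a stop–stop cluster, so [e] is inserted between them. → [amepetixdajaipegude].

kibepirepegiga, mutekopuipekelae, fobepekeadetaa, amepetixdajaipegude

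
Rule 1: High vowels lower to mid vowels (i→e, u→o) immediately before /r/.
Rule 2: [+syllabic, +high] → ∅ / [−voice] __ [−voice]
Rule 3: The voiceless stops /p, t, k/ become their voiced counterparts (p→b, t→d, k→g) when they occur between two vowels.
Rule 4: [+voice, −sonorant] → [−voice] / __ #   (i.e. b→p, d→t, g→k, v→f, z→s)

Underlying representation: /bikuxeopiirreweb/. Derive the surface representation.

bikxeobierrewep

Rule 1 (pre-rhotic lowering): /i/ is a high vowel immediately before /r/, so it lowers to [e]. /bikuxeopiirreweb/ → bikuxeopierreweb.
Rule 2 (high vowel syncope): /u/ is a high vowel flanked by voiceless consonants /k/ and /x/, so it deletes. /bikuxeopierreweb/ → bikxeopierreweb.
Rule 3 (intervocalic voicing): /p/ is a voiceless stop between vowels /o/ and /i/, so it voices to [b]. /bikxeopierreweb/ → bikxeobierreweb.
Rule 4 (final devoicing): /b/ is a voiced obstruent in word-final position, so it devoices to [p]. /bikxeobierreweb/ → bikxeobierrewep.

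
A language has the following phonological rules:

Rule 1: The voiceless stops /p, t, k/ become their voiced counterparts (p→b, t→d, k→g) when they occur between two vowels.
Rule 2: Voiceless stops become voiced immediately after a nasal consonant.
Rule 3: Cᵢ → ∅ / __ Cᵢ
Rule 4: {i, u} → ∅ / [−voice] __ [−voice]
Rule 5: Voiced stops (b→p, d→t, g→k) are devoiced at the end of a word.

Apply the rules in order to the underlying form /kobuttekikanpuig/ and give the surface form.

kobutegiganbuik

Rule 1 (intervocalic voicing): /k/ is a voiceless stop between vowels /e/ and /i/, so it voices to [g]. /k/ is a voiceless stop between vowels /i/ and /a/, so it voices to [g]. /kobuttekikanpuig/ → kobuttegiganpuig.
Rule 2 (post-nasal voicing): /p/ is a voiceless stop immediately after the nasal /n/, so it voices to [b]. /kobuttegiganpuig/ → kobuttegiganbuig.
Rule 3 (degemination): /tt/ is a geminate; the first /t/ deletes. /kobuttegiganbuig/ → kobutegiganbuig.
Rule 4 (high vowel syncope): no segment meets the environment; /kobutegiganbuig/ is unchanged.
Rule 5 (final devoicing): /g/ is a voiced stop in word-final position, so it devoices to [k]. /kobutegiganbuig/ → kobutegiganbuik.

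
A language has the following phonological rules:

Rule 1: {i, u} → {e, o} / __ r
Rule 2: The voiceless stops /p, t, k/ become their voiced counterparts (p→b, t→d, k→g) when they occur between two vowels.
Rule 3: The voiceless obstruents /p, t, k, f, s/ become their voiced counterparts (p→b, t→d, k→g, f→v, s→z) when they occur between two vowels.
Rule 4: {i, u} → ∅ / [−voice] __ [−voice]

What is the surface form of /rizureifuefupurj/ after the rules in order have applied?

Rule 1 (pre-rhotic lowering): /u/ is a high vowel immediately before /r/, so it lowers to [o]. /u/ is a high vowel immediately before /r/, so it lowers to [o]. /rizureifuefupurj/ → rizoreifuefuporj.
Rule 2 (intervocalic voicing): /p/ is a voiceless stop between vowels /u/ and /o/, so it voices to [b]. /rizoreifuefuporj/ → rizoreifuefuborj.
Rule 3 (intervocalic voicing): /f/ is a voiceless obstruent between vowels /i/ and /u/, so it voices to [v]. /f/ is a voiceless obstruent between vowels /e/ and /u/, so it voices to [v]. /rizoreifuefuborj/ → rizoreivuevuborj.
Rule 4 (high vowel syncope): no segment meets the environment; /rizoreivuevuborj/ is unchanged.

rizoreivuevuborj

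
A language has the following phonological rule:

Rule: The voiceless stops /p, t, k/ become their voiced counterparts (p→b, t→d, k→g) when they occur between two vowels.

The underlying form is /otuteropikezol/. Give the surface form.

/t/ is a voiceless stop between vowels /o/ and /u/, so it voices to [d].
/t/ is a voiceless stop between vowels /u/ and /e/, so it voices to [d].
/p/ is a voiceless stop between vowels /o/ and /i/, so it voices to [b].
/k/ is a voiceless stop between vowels /i/ and /e/, so it voices to [g].
Surface form: [oduderobigezol].

oduderobigezol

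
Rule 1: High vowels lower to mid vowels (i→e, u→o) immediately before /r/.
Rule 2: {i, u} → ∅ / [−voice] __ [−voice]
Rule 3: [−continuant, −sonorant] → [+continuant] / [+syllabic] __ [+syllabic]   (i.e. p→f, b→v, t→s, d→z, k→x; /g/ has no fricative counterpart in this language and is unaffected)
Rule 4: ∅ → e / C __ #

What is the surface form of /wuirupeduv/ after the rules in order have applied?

Rule 1 (pre-rhotic lowering): /i/ is a high vowel immediately before /r/, so it lowers to [e]. /wuirupeduv/ → wuerupeduv.
Rule 2 (high vowel syncope): no segment meets the environment; /wuerupeduv/ is unchanged.
Rule 3 (intervocalic spirantization): /p/ is a stop between vowels /u/ and /e/, so it spirantizes to the fricative [f]. /d/ is a stop between vowels /e/ and /u/, so it spirantizes to the fricative [z]. /wuerupeduv/ → wuerufezuv.
Rule 4 (final e-epenthesis): the form ends in the consonant /v/, so [e] is inserted word-finally. /wuerufezuv/ → wuerufezuve.

wuerufezuve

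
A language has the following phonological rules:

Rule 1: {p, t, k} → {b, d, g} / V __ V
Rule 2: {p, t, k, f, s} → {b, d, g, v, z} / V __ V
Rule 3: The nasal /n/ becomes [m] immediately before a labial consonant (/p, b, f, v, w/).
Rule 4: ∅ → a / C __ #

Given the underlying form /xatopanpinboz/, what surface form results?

xadobampimboza

Rule 1 (intervocalic voicing): /t/ is a voiceless stop between vowels /a/ and /o/, so it voices to [d]. /p/ is a voiceless stop between vowels /o/ and /a/, so it voices to [b]. /xatopanpinboz/ → xadobanpinboz.
Rule 2 (intervocalic voicing): no segment meets the environment; /xadobanpinboz/ is unchanged.
Rule 3 (nasal place assimilation): /n/ precedes the labial consonant /p/, so it assimilates in place to [m]. /n/ precedes the labial consonant /b/, so it assimilates in place to [m]. /xadobanpinboz/ → xadobampimboz.
Rule 4 (final a-epenthesis): the form ends in the consonant /z/, so [a] is inserted word-finally. /xadobampimboz/ → xadobampimboza.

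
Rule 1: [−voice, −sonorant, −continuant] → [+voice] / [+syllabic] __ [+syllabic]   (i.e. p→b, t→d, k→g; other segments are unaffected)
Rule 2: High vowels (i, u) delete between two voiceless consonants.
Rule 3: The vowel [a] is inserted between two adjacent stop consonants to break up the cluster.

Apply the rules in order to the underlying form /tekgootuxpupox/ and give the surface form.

Rule 1 (intervocalic voicing): /t/ is a voiceless stop between vowels /o/ and /u/, so it voices to [d]. /p/ is a voiceless stop between vowels /u/ and /o/, so it voices to [b]. /tekgootuxpupox/ → tekgooduxpubox.
Rule 2 (high vowel syncope): no segment meets the environment; /tekgooduxpubox/ is unchanged.
Rule 3 (stop-cluster a-epenthesis): /k/ and /g/ form a stop–stop cluster, so [a] is inserted between them. /tekgooduxpubox/ → tekagooduxpubox.

tekagooduxpubox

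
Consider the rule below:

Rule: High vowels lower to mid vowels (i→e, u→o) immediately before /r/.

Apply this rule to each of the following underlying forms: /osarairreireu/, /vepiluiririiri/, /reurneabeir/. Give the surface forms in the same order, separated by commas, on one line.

osaraerreereu, vepiluererieri, reorneabeer

/osarairreireu/: /i/ is a high vowel immediately before /r/, so it lowers to [e]. /i/ is a high vowel immediately before /r/, so it lowers to [e]. → [osaraerreereu].
/vepiluiririiri/: /i/ is a high vowel immediately before /r/, so it lowers to [e]. /i/ is a high vowel immediately before /r/, so it lowers to [e]. /i/ is a high vowel immediately before /r/, so it lowers to [e]. → [vepiluererieri].
/reurneabeir/: /u/ is a high vowel immediately before /r/, so it lowers to [o]. /i/ is a high vowel immediately before /r/, so it lowers to [e]. → [reorneabeer].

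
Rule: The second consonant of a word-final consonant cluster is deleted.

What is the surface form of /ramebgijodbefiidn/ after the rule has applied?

/n/ is the second consonant of a word-final cluster /dn/, so it deletes.
The other instances of /r/, /m/, /b/, /g/, /j/, /d/, /f/ do not occur in the required environment and remain unchanged.
Surface form: [ramebgijodbefiid].

ramebgijodbefiid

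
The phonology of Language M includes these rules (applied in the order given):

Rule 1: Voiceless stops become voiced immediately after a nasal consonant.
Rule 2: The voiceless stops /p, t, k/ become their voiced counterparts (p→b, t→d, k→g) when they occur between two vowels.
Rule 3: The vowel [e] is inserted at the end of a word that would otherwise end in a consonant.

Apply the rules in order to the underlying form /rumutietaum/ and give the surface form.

Rule 1 (post-nasal voicing): no segment meets the environment; /rumutietaum/ is unchanged.
Rule 2 (intervocalic voicing): /t/ is a voiceless stop between vowels /u/ and /i/, so it voices to [d]. /t/ is a voiceless stop between vowels /e/ and /a/, so it voices to [d]. /rumutietaum/ → rumudiedaum.
Rule 3 (final e-epenthesis): the form ends in the consonant /m/, so [e] is inserted word-finally. /rumudiedaum/ → rumudiedaume.

rumudiedaume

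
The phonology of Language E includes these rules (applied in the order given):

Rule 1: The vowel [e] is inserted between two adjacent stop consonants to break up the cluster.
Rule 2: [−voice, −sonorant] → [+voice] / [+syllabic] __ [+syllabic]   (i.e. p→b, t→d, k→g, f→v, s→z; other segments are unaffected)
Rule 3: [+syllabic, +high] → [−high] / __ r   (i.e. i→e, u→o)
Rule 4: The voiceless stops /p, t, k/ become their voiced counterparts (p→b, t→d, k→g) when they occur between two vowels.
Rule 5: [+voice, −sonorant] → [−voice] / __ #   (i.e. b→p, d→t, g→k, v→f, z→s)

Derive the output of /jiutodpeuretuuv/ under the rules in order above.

jiudodebeoreduuf

Rule 1 (stop-cluster e-epenthesis): /d/ and /p/ form a stop–stop cluster, so [e] is inserted between them. /jiutodpeuretuuv/ → jiutodepeuretuuv.
Rule 2 (intervocalic voicing): /t/ is a voiceless obstruent between vowels /u/ and /o/, so it voices to [d]. /p/ is a voiceless obstruent between vowels /e/ and /e/, so it voices to [b]. /t/ is a voiceless obstruent between vowels /e/ and /u/, so it voices to [d]. /jiutodepeuretuuv/ → jiudodebeureduuv.
Rule 3 (pre-rhotic lowering): /u/ is a high vowel immediately before /r/, so it lowers to [o]. /jiudodebeureduuv/ → jiudodebeoreduuv.
Rule 4 (intervocalic voicing): no segment meets the environment; /jiudodebeoreduuv/ is unchanged.
Rule 5 (final devoicing): /v/ is a voiced obstruent in word-final position, so it devoices to [f]. /jiudodebeoreduuv/ → jiudodebeoreduuf.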